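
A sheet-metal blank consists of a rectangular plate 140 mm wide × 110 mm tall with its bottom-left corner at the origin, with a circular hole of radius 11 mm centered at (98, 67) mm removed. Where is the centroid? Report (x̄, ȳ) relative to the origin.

x̄ = 69.29 mm, ȳ = 54.70 mm

plate: A = 140 × 110 = 15400.00, centroid at (70.00, 55.00).
hole: A = −π·11² = -380.13, centroid at (98.00, 67.00).
ΣA = 15019.87 mm², ΣAx̄ = 1040746.99 mm³, ΣAȳ = 821531.11 mm³.
x̄ = 1040746.99/15019.87 = 69.29 mm; ȳ = 821531.11/15019.87 = 54.70 mm.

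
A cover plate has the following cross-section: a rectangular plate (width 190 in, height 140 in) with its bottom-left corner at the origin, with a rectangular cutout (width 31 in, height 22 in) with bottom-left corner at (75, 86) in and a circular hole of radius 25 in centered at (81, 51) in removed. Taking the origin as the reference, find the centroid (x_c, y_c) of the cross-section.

x_c = 96.28 in, y_c = 70.79 in

plate: A = 190 × 140 = 26600.00, centroid at (95.00, 70.00).
hole 1: A = −(31 × 22) = -682.00, centroid at (90.50, 97.00).
hole 2: A = −π·25² = -1963.50, centroid at (81.00, 51.00).
ΣA = 23954.50 in²
ΣAx_c = (26600.00)(95.00) + (-682.00)(90.50) + (-1963.50)(81.00) = 2306235.87 in³
ΣAy_c = (26600.00)(70.00) + (-682.00)(97.00) + (-1963.50)(51.00) = 1695707.73 in³
x_c = 2306235.87 / 23954.50 = 96.28 in
y_c = 1695707.73 / 23954.50 = 70.79 in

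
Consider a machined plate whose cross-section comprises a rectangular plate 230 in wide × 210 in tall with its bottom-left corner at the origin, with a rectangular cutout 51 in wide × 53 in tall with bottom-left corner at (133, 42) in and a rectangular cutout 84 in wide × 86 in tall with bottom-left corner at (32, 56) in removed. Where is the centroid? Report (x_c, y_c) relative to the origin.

x_c = 119.65 in, y_c = 108.70 in

Part | A | x̄ᵢ | ȳᵢ | A·x̄ᵢ | A·ȳᵢ
plate | 48300.00 | 115.00 | 105.00 | 5554500.00 | 5071500.00
hole 1 | -2703.00 | 158.50 | 68.50 | -428425.50 | -185155.50
hole 2 | -7224.00 | 74.00 | 99.00 | -534576.00 | -715176.00
Σ | 38373.00 |  |  | 4591498.50 | 4171168.50
x_c = 4591498.50 / 38373.00 = 119.65 in
y_c = 4171168.50 / 38373.00 = 108.70 in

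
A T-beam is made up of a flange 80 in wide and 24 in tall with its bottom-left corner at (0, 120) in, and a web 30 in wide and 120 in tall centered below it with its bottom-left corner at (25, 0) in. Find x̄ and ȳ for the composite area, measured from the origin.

web: A = 30 × 120 = 3600.00, centroid at (40.00, 60.00).
flange: A = 80 × 24 = 1920.00, centroid at (40.00, 132.00).
ΣA = 5520.00 in², ΣAx̄ = 220800.00 in³, ΣAȳ = 469440.00 in³.
x̄ = 220800.00/5520.00 = 40.00 in; ȳ = 469440.00/5520.00 = 85.04 in.

x̄ = 40.00 in, ȳ = 85.04 in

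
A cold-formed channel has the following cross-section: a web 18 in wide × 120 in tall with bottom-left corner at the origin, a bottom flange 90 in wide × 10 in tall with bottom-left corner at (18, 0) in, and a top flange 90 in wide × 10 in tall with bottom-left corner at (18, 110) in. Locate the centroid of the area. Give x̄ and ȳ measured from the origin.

web: A = 18 × 120 = 2160.00, centroid at (9.00, 60.00).
bottom flange: A = 90 × 10 = 900.00, centroid at (63.00, 5.00).
top flange: A = 90 × 10 = 900.00, centroid at (63.00, 115.00).
ΣA = 3960.00 in², ΣAx̄ = 132840.00 in³, ΣAȳ = 237600.00 in³.
x̄ = 132840.00/3960.00 = 33.55 in; ȳ = 237600.00/3960.00 = 60.00 in.

x̄ = 33.55 in, ȳ = 60.00 in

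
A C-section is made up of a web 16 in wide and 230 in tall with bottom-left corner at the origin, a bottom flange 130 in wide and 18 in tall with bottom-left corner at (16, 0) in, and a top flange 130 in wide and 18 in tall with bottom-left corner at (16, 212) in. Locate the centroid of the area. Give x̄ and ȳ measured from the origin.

x̄ = 48.87 in, ȳ = 115.00 in

web: A = 16 × 230 = 3680.00, centroid at (8.00, 115.00).
bottom flange: A = 130 × 18 = 2340.00, centroid at (81.00, 9.00).
top flange: A = 130 × 18 = 2340.00, centroid at (81.00, 221.00).
ΣA = 8360.00 in², ΣAx̄ = 408520.00 in³, ΣAȳ = 961400.00 in³.
x̄ = 408520.00/8360.00 = 48.87 in; ȳ = 961400.00/8360.00 = 115.00 in.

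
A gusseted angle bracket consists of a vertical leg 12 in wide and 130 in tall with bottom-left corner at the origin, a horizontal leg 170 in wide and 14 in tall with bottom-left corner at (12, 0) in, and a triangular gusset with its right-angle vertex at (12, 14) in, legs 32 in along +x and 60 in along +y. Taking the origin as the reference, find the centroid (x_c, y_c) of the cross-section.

x_c = 53.47 in, y_c = 30.76 in

Part | A | x̄ᵢ | ȳᵢ | A·x̄ᵢ | A·ȳᵢ
vertical leg | 1560.00 | 6.00 | 65.00 | 9360.00 | 101400.00
horizontal leg | 2380.00 | 97.00 | 7.00 | 230860.00 | 16660.00
gusset | 960.00 | 22.67 | 34.00 | 21760.00 | 32640.00
Σ | 4900.00 |  |  | 261980.00 | 150700.00
x_c = 261980.00 / 4900.00 = 53.47 in
y_c = 150700.00 / 4900.00 = 30.76 in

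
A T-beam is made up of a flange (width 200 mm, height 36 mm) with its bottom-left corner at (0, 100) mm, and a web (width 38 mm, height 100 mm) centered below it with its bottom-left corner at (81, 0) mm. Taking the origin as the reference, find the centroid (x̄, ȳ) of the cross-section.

web: A = 38 × 100 = 3800.00, centroid at (100.00, 50.00).
flange: A = 200 × 36 = 7200.00, centroid at (100.00, 118.00).
ΣA = 11000.00 mm², ΣAx̄ = 1100000.00 mm³, ΣAȳ = 1039600.00 mm³.
x̄ = 1100000.00/11000.00 = 100.00 mm; ȳ = 1039600.00/11000.00 = 94.51 mm.

x̄ = 100.00 mm, ȳ = 94.51 mm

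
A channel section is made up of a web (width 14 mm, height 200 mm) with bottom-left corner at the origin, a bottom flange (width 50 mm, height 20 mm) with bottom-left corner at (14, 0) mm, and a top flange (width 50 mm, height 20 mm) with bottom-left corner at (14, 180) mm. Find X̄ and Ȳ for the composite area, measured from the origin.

X̄ = 20.33 mm, Ȳ = 100.00 mm

Part | A | x̄ᵢ | ȳᵢ | A·x̄ᵢ | A·ȳᵢ
web | 2800.00 | 7.00 | 100.00 | 19600.00 | 280000.00
bottom flange | 1000.00 | 39.00 | 10.00 | 39000.00 | 10000.00
top flange | 1000.00 | 39.00 | 190.00 | 39000.00 | 190000.00
Σ | 4800.00 |  |  | 97600.00 | 480000.00
X̄ = 97600.00 / 4800.00 = 20.33 mm
Ȳ = 480000.00 / 4800.00 = 100.00 mm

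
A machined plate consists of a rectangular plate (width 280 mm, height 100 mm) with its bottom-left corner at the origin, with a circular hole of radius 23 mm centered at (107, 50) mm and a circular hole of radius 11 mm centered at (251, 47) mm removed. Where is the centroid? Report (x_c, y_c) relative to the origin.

plate: A = 280 × 100 = 28000.00, centroid at (140.00, 50.00).
hole 1: A = −π·23² = -1661.90, centroid at (107.00, 50.00).
hole 2: A = −π·11² = -380.13, centroid at (251.00, 47.00).
ΣA = 25957.96 mm²
ΣAx_c = (28000.00)(140.00) + (-1661.90)(107.00) + (-380.13)(251.00) = 3646763.12 mm³
ΣAy_c = (28000.00)(50.00) + (-1661.90)(50.00) + (-380.13)(47.00) = 1299038.64 mm³
x_c = 3646763.12 / 25957.96 = 140.49 mm
y_c = 1299038.64 / 25957.96 = 50.04 mm

x_c = 140.49 mm, y_c = 50.04 mm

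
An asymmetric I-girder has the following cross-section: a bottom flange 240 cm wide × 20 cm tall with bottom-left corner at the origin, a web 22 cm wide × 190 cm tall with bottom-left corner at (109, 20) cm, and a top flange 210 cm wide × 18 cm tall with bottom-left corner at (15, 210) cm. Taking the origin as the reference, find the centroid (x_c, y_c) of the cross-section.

Part | A | x̄ᵢ | ȳᵢ | A·x̄ᵢ | A·ȳᵢ
bottom flange | 4800.00 | 120.00 | 10.00 | 576000.00 | 48000.00
web | 4180.00 | 120.00 | 115.00 | 501600.00 | 480700.00
top flange | 3780.00 | 120.00 | 219.00 | 453600.00 | 827820.00
Σ | 12760.00 |  |  | 1531200.00 | 1356520.00
x_c = 1531200.00 / 12760.00 = 120.00 cm
y_c = 1356520.00 / 12760.00 = 106.31 cm

x_c = 120.00 cm, y_c = 106.31 cm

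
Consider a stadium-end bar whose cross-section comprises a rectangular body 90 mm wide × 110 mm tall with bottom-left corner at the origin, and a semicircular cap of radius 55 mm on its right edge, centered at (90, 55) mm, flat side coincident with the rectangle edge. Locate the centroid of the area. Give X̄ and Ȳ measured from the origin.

Part | A | x̄ᵢ | ȳᵢ | A·x̄ᵢ | A·ȳᵢ
rectangular body | 9900.00 | 45.00 | 55.00 | 445500.00 | 544500.00
semicircular end | 4751.66 | 113.34 | 55.00 | 538565.97 | 261341.24
Σ | 14651.66 |  |  | 984065.97 | 805841.24
X̄ = 984065.97 / 14651.66 = 67.16 mm
Ȳ = 805841.24 / 14651.66 = 55.00 mm

X̄ = 67.16 mm, Ȳ = 55.00 mm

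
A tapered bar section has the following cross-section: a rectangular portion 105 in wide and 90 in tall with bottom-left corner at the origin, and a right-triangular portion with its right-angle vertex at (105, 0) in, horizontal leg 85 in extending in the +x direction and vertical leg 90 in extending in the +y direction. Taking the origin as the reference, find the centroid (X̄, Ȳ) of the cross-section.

rectangular portion: A = 105 × 90 = 9450.00, centroid at (52.50, 45.00).
triangular portion: A = ½·85·90 = 3825.00, centroid at (133.33, 30.00).
ΣA = 13275.00 in²
ΣAX̄ = (9450.00)(52.50) + (3825.00)(133.33) = 1006125.00 in³
ΣAȲ = (9450.00)(45.00) + (3825.00)(30.00) = 540000.00 in³
X̄ = 1006125.00 / 13275.00 = 75.79 in
Ȳ = 540000.00 / 13275.00 = 40.68 in

X̄ = 75.79 in, Ȳ = 40.68 in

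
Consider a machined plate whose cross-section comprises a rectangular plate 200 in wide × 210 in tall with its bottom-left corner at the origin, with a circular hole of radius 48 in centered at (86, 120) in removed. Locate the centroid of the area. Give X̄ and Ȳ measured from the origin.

X̄ = 102.92 in, Ȳ = 101.88 in

plate: A = 200 × 210 = 42000.00, centroid at (100.00, 105.00).
hole: A = −π·48² = -7238.23, centroid at (86.00, 120.00).
ΣA = 34761.77 in², ΣAX̄ = 3577512.27 in³, ΣAȲ = 3541412.46 in³.
X̄ = 3577512.27/34761.77 = 102.92 in; Ȳ = 3541412.46/34761.77 = 101.88 in.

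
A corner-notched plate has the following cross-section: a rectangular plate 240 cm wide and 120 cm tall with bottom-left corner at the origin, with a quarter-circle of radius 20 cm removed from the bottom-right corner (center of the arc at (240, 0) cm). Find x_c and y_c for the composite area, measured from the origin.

x_c = 118.77 cm, y_c = 60.57 cm

plate: A = 240 × 120 = 28800.00, centroid at (120.00, 60.00).
removed quarter-circle: A = −¼π·20² = -314.16, centroid at (231.51, 8.49).
ΣA = 28485.84 cm²
ΣAx_c = (28800.00)(120.00) + (-314.16)(231.51) = 3383268.44 cm³
ΣAy_c = (28800.00)(60.00) + (-314.16)(8.49) = 1725333.33 cm³
x_c = 3383268.44 / 28485.84 = 118.77 cm
y_c = 1725333.33 / 28485.84 = 60.57 cm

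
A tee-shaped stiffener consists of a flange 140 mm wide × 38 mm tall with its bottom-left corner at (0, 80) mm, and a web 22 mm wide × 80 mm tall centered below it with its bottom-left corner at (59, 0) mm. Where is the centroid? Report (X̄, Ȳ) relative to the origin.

X̄ = 70.00 mm, Ȳ = 84.33 mm

Part | A | x̄ᵢ | ȳᵢ | A·x̄ᵢ | A·ȳᵢ
web | 1760.00 | 70.00 | 40.00 | 123200.00 | 70400.00
flange | 5320.00 | 70.00 | 99.00 | 372400.00 | 526680.00
Σ | 7080.00 |  |  | 495600.00 | 597080.00
X̄ = 495600.00 / 7080.00 = 70.00 mm
Ȳ = 597080.00 / 7080.00 = 84.33 mm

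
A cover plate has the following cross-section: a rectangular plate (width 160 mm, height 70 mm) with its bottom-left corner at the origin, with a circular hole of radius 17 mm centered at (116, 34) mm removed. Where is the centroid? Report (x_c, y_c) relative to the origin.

x_c = 76.82 mm, y_c = 35.09 mm

Part | A | x̄ᵢ | ȳᵢ | A·x̄ᵢ | A·ȳᵢ
plate | 11200.00 | 80.00 | 35.00 | 896000.00 | 392000.00
hole | -907.92 | 116.00 | 34.00 | -105318.75 | -30869.29
Σ | 10292.08 |  |  | 790681.25 | 361130.71
x_c = 790681.25 / 10292.08 = 76.82 mm
y_c = 361130.71 / 10292.08 = 35.09 mm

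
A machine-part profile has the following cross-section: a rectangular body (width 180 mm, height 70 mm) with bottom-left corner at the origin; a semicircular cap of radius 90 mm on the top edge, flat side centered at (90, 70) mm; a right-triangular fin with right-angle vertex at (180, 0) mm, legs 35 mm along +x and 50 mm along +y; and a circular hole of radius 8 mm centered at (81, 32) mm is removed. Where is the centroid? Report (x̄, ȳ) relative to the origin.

x̄ = 93.49 mm, ȳ = 70.23 mm

rectangular body: A = 180 × 70 = 12600.00, centroid at (90.00, 35.00).
semicircular top: A = ½π·90² = 12723.45, centroid at (90.00, 108.20).
triangular fin: A = ½·35·50 = 875.00, centroid at (191.67, 16.67).
hole: A = −π·8² = -201.06, centroid at (81.00, 32.00).
ΣA = 25997.39 mm²
ΣAx̄ = (12600.00)(90.00) + (12723.45)(90.00) + (875.00)(191.67) + (-201.06)(81.00) = 2430532.84 mm³
ΣAȳ = (12600.00)(35.00) + (12723.45)(108.20) + (875.00)(16.67) + (-201.06)(32.00) = 1825790.87 mm³
x̄ = 2430532.84 / 25997.39 = 93.49 mm
ȳ = 1825790.87 / 25997.39 = 70.23 mm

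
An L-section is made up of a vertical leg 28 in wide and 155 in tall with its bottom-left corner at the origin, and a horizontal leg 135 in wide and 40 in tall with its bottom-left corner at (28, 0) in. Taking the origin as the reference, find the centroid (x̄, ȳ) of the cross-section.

Part | A | x̄ᵢ | ȳᵢ | A·x̄ᵢ | A·ȳᵢ
vertical leg | 4340.00 | 14.00 | 77.50 | 60760.00 | 336350.00
horizontal leg | 5400.00 | 95.50 | 20.00 | 515700.00 | 108000.00
Σ | 9740.00 |  |  | 576460.00 | 444350.00
x̄ = 576460.00 / 9740.00 = 59.18 in
ȳ = 444350.00 / 9740.00 = 45.62 in

x̄ = 59.18 in, ȳ = 45.62 in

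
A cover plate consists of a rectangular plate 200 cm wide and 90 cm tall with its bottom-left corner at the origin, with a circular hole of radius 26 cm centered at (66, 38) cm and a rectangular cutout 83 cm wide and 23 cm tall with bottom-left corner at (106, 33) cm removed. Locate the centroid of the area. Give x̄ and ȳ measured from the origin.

plate: A = 200 × 90 = 18000.00, centroid at (100.00, 45.00).
hole 1: A = −π·26² = -2123.72, centroid at (66.00, 38.00).
hole 2: A = −(83 × 23) = -1909.00, centroid at (147.50, 44.50).
ΣA = 13967.28 cm²
ΣAx̄ = (18000.00)(100.00) + (-2123.72)(66.00) + (-1909.00)(147.50) = 1378257.20 cm³
ΣAȳ = (18000.00)(45.00) + (-2123.72)(38.00) + (-1909.00)(44.50) = 644348.27 cm³
x̄ = 1378257.20 / 13967.28 = 98.68 cm
ȳ = 644348.27 / 13967.28 = 46.13 cm

x̄ = 98.68 cm, ȳ = 46.13 cm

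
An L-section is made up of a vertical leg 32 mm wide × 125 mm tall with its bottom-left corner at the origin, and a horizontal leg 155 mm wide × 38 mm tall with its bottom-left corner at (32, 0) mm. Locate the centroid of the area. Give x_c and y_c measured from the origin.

Part | A | x̄ᵢ | ȳᵢ | A·x̄ᵢ | A·ȳᵢ
vertical leg | 4000.00 | 16.00 | 62.50 | 64000.00 | 250000.00
horizontal leg | 5890.00 | 109.50 | 19.00 | 644955.00 | 111910.00
Σ | 9890.00 |  |  | 708955.00 | 361910.00
x_c = 708955.00 / 9890.00 = 71.68 mm
y_c = 361910.00 / 9890.00 = 36.59 mm

x_c = 71.68 mm, y_c = 36.59 mm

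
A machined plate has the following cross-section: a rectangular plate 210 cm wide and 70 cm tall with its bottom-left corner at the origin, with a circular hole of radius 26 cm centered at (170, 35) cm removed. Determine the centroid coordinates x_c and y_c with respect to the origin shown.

plate: A = 210 × 70 = 14700.00, centroid at (105.00, 35.00).
hole: A = −π·26² = -2123.72, centroid at (170.00, 35.00).
ΣA = 12576.28 cm², ΣAx_c = 1182468.17 cm³, ΣAy_c = 440169.92 cm³.
x_c = 1182468.17/12576.28 = 94.02 cm; y_c = 440169.92/12576.28 = 35.00 cm.

x_c = 94.02 cm, y_c = 35.00 cm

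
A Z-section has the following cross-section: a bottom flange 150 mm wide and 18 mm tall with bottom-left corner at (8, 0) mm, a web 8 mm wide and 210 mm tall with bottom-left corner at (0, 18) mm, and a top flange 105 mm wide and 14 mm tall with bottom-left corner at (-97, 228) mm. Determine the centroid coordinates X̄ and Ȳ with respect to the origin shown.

X̄ = 28.27 mm, Ȳ = 98.53 mm

Part | A | x̄ᵢ | ȳᵢ | A·x̄ᵢ | A·ȳᵢ
bottom flange | 2700.00 | 83.00 | 9.00 | 224100.00 | 24300.00
web | 1680.00 | 4.00 | 123.00 | 6720.00 | 206640.00
top flange | 1470.00 | -44.50 | 235.00 | -65415.00 | 345450.00
Σ | 5850.00 |  |  | 165405.00 | 576390.00
X̄ = 165405.00 / 5850.00 = 28.27 mm
Ȳ = 576390.00 / 5850.00 = 98.53 mm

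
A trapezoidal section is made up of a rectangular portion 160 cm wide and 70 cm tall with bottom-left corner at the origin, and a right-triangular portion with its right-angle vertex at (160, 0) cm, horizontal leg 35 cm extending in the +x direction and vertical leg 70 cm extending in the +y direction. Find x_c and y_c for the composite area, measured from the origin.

rectangular portion: A = 160 × 70 = 11200.00, centroid at (80.00, 35.00).
triangular portion: A = ½·35·70 = 1225.00, centroid at (171.67, 23.33).
ΣA = 12425.00 cm², ΣAx_c = 1106291.67 cm³, ΣAy_c = 420583.33 cm³.
x_c = 1106291.67/12425.00 = 89.04 cm; y_c = 420583.33/12425.00 = 33.85 cm.

x_c = 89.04 cm, y_c = 33.85 cm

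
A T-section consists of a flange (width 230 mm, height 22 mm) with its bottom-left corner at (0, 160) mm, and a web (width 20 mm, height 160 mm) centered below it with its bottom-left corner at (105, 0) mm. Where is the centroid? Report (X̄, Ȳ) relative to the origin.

Part | A | x̄ᵢ | ȳᵢ | A·x̄ᵢ | A·ȳᵢ
web | 3200.00 | 115.00 | 80.00 | 368000.00 | 256000.00
flange | 5060.00 | 115.00 | 171.00 | 581900.00 | 865260.00
Σ | 8260.00 |  |  | 949900.00 | 1121260.00
X̄ = 949900.00 / 8260.00 = 115.00 mm
Ȳ = 1121260.00 / 8260.00 = 135.75 mm

X̄ = 115.00 mm, Ȳ = 135.75 mm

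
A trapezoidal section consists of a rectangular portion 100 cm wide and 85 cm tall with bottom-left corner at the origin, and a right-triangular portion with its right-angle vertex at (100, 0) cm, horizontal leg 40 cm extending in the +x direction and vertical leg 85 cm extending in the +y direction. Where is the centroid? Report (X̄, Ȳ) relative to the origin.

X̄ = 60.56 cm, Ȳ = 40.14 cm

Part | A | x̄ᵢ | ȳᵢ | A·x̄ᵢ | A·ȳᵢ
rectangular portion | 8500.00 | 50.00 | 42.50 | 425000.00 | 361250.00
triangular portion | 1700.00 | 113.33 | 28.33 | 192666.67 | 48166.67
Σ | 10200.00 |  |  | 617666.67 | 409416.67
X̄ = 617666.67 / 10200.00 = 60.56 cm
Ȳ = 409416.67 / 10200.00 = 40.14 cm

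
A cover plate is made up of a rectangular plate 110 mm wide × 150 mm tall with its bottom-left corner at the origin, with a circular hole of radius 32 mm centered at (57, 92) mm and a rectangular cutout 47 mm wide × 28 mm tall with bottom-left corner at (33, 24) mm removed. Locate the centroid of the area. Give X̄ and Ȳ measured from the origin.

plate: A = 110 × 150 = 16500.00, centroid at (55.00, 75.00).
hole 1: A = −π·32² = -3216.99, centroid at (57.00, 92.00).
hole 2: A = −(47 × 28) = -1316.00, centroid at (56.50, 38.00).
ΣA = 11967.01 mm²
ΣAX̄ = (16500.00)(55.00) + (-3216.99)(57.00) + (-1316.00)(56.50) = 649777.52 mm³
ΣAȲ = (16500.00)(75.00) + (-3216.99)(92.00) + (-1316.00)(38.00) = 891528.84 mm³
X̄ = 649777.52 / 11967.01 = 54.30 mm
Ȳ = 891528.84 / 11967.01 = 74.50 mm

X̄ = 54.30 mm, Ȳ = 74.50 mm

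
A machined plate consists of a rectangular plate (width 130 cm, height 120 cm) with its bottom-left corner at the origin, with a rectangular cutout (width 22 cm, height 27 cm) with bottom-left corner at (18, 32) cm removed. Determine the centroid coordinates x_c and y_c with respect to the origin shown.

plate: A = 130 × 120 = 15600.00, centroid at (65.00, 60.00).
hole: A = −(22 × 27) = -594.00, centroid at (29.00, 45.50).
ΣA = 15006.00 cm²
ΣAx_c = (15600.00)(65.00) + (-594.00)(29.00) = 996774.00 cm³
ΣAy_c = (15600.00)(60.00) + (-594.00)(45.50) = 908973.00 cm³
x_c = 996774.00 / 15006.00 = 66.43 cm
y_c = 908973.00 / 15006.00 = 60.57 cm

x_c = 66.43 cm, y_c = 60.57 cm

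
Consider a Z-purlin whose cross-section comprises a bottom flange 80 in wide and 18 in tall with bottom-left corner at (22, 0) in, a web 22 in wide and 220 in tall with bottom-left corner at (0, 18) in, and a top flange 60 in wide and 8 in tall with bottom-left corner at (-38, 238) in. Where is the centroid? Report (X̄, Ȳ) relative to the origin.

X̄ = 20.51 in, Ȳ = 110.75 in

bottom flange: A = 80 × 18 = 1440.00, centroid at (62.00, 9.00).
web: A = 22 × 220 = 4840.00, centroid at (11.00, 128.00).
top flange: A = 60 × 8 = 480.00, centroid at (-8.00, 242.00).
ΣA = 6760.00 in²
ΣAX̄ = (1440.00)(62.00) + (4840.00)(11.00) + (480.00)(-8.00) = 138680.00 in³
ΣAȲ = (1440.00)(9.00) + (4840.00)(128.00) + (480.00)(242.00) = 748640.00 in³
X̄ = 138680.00 / 6760.00 = 20.51 in
Ȳ = 748640.00 / 6760.00 = 110.75 in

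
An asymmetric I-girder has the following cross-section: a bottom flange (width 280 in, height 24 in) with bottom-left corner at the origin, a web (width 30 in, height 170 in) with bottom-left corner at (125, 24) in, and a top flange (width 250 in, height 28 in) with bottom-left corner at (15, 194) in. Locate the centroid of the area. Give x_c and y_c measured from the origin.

x_c = 140.00 in, y_c = 111.19 in

Part | A | x̄ᵢ | ȳᵢ | A·x̄ᵢ | A·ȳᵢ
bottom flange | 6720.00 | 140.00 | 12.00 | 940800.00 | 80640.00
web | 5100.00 | 140.00 | 109.00 | 714000.00 | 555900.00
top flange | 7000.00 | 140.00 | 208.00 | 980000.00 | 1456000.00
Σ | 18820.00 |  |  | 2634800.00 | 2092540.00
x_c = 2634800.00 / 18820.00 = 140.00 in
y_c = 2092540.00 / 18820.00 = 111.19 in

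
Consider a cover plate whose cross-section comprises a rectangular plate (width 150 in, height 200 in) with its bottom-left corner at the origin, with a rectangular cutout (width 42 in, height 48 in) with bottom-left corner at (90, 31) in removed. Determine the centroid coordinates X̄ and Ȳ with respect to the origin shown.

X̄ = 72.41 in, Ȳ = 103.24 in

plate: A = 150 × 200 = 30000.00, centroid at (75.00, 100.00).
hole: A = −(42 × 48) = -2016.00, centroid at (111.00, 55.00).
ΣA = 27984.00 in², ΣAX̄ = 2026224.00 in³, ΣAȲ = 2889120.00 in³.
X̄ = 2026224.00/27984.00 = 72.41 in; Ȳ = 2889120.00/27984.00 = 103.24 in.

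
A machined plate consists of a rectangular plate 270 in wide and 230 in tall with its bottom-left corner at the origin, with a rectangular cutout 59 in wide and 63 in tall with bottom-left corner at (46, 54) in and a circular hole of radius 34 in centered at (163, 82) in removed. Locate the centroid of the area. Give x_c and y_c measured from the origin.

x_c = 137.18 in, y_c = 119.19 in

plate: A = 270 × 230 = 62100.00, centroid at (135.00, 115.00).
hole 1: A = −(59 × 63) = -3717.00, centroid at (75.50, 85.50).
hole 2: A = −π·34² = -3631.68, centroid at (163.00, 82.00).
ΣA = 54751.32 in², ΣAx_c = 7510902.48 in³, ΣAy_c = 6525898.65 in³.
x_c = 7510902.48/54751.32 = 137.18 in; y_c = 6525898.65/54751.32 = 119.19 in.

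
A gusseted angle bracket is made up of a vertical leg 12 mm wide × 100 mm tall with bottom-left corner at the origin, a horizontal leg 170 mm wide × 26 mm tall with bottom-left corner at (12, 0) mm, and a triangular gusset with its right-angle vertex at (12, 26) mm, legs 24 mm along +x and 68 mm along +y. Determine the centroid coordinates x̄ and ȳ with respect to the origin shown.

Part | A | x̄ᵢ | ȳᵢ | A·x̄ᵢ | A·ȳᵢ
vertical leg | 1200.00 | 6.00 | 50.00 | 7200.00 | 60000.00
horizontal leg | 4420.00 | 97.00 | 13.00 | 428740.00 | 57460.00
gusset | 816.00 | 20.00 | 48.67 | 16320.00 | 39712.00
Σ | 6436.00 |  |  | 452260.00 | 157172.00
x̄ = 452260.00 / 6436.00 = 70.27 mm
ȳ = 157172.00 / 6436.00 = 24.42 mm

x̄ = 70.27 mm, ȳ = 24.42 mm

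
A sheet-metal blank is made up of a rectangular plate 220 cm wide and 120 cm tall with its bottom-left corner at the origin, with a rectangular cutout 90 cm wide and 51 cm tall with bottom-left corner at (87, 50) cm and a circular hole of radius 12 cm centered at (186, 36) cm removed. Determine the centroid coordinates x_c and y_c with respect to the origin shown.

x_c = 103.66 cm, y_c = 57.18 cm

plate: A = 220 × 120 = 26400.00, centroid at (110.00, 60.00).
hole 1: A = −(90 × 51) = -4590.00, centroid at (132.00, 75.50).
hole 2: A = −π·12² = -452.39, centroid at (186.00, 36.00).
ΣA = 21357.61 cm², ΣAx_c = 2213975.58 cm³, ΣAy_c = 1221168.98 cm³.
x_c = 2213975.58/21357.61 = 103.66 cm; y_c = 1221168.98/21357.61 = 57.18 cm.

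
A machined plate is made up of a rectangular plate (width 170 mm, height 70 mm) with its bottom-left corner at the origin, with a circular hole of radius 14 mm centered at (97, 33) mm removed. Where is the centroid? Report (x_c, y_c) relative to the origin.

x_c = 84.35 mm, y_c = 35.11 mm

Part | A | x̄ᵢ | ȳᵢ | A·x̄ᵢ | A·ȳᵢ
plate | 11900.00 | 85.00 | 35.00 | 1011500.00 | 416500.00
hole | -615.75 | 97.00 | 33.00 | -59727.96 | -20319.82
Σ | 11284.25 |  |  | 951772.04 | 396180.18
x_c = 951772.04 / 11284.25 = 84.35 mm
y_c = 396180.18 / 11284.25 = 35.11 mm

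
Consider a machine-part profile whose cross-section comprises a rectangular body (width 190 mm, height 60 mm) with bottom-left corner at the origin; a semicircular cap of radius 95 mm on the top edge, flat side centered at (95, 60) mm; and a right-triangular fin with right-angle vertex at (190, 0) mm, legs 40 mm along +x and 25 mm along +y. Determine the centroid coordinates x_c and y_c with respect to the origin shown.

rectangular body: A = 190 × 60 = 11400.00, centroid at (95.00, 30.00).
semicircular top: A = ½π·95² = 14176.44, centroid at (95.00, 100.32).
triangular fin: A = ½·40·25 = 500.00, centroid at (203.33, 8.33).
ΣA = 26076.44 mm²
ΣAx_c = (11400.00)(95.00) + (14176.44)(95.00) + (500.00)(203.33) = 2531428.17 mm³
ΣAy_c = (11400.00)(30.00) + (14176.44)(100.32) + (500.00)(8.33) = 1768336.21 mm³
x_c = 2531428.17 / 26076.44 = 97.08 mm
y_c = 1768336.21 / 26076.44 = 67.81 mm

x_c = 97.08 mm, y_c = 67.81 mm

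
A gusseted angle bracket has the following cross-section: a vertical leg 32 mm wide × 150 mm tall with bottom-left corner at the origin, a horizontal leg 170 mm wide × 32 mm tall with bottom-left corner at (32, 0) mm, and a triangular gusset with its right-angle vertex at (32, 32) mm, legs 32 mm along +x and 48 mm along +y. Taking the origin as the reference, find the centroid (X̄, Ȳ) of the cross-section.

X̄ = 67.77 mm, Ȳ = 43.96 mm

vertical leg: A = 32 × 150 = 4800.00, centroid at (16.00, 75.00).
horizontal leg: A = 170 × 32 = 5440.00, centroid at (117.00, 16.00).
gusset: A = ½·32·48 = 768.00, centroid at (42.67, 48.00).
ΣA = 11008.00 mm²
ΣAX̄ = (4800.00)(16.00) + (5440.00)(117.00) + (768.00)(42.67) = 746048.00 mm³
ΣAȲ = (4800.00)(75.00) + (5440.00)(16.00) + (768.00)(48.00) = 483904.00 mm³
X̄ = 746048.00 / 11008.00 = 67.77 mm
Ȳ = 483904.00 / 11008.00 = 43.96 mm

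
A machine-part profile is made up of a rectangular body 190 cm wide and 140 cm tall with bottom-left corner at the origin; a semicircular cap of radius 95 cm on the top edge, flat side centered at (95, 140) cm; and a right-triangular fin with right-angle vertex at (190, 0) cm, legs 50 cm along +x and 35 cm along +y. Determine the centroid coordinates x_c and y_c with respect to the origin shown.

x_c = 97.35 cm, y_c = 106.32 cm

rectangular body: A = 190 × 140 = 26600.00, centroid at (95.00, 70.00).
semicircular top: A = ½π·95² = 14176.44, centroid at (95.00, 180.32).
triangular fin: A = ½·50·35 = 875.00, centroid at (206.67, 11.67).
ΣA = 41651.44 cm², ΣAx_c = 4054594.83 cm³, ΣAy_c = 4428492.83 cm³.
x_c = 4054594.83/41651.44 = 97.35 cm; y_c = 4428492.83/41651.44 = 106.32 cm.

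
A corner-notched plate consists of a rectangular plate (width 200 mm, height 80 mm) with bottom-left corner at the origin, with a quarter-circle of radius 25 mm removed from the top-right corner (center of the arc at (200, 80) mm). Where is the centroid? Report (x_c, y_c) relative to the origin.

plate: A = 200 × 80 = 16000.00, centroid at (100.00, 40.00).
removed quarter-circle: A = −¼π·25² = -490.87, centroid at (189.39, 69.39).
ΣA = 15509.13 mm²
ΣAx_c = (16000.00)(100.00) + (-490.87)(189.39) = 1507033.56 mm³
ΣAy_c = (16000.00)(40.00) + (-490.87)(69.39) = 605938.43 mm³
x_c = 1507033.56 / 15509.13 = 97.17 mm
y_c = 605938.43 / 15509.13 = 39.07 mm

x_c = 97.17 mm, y_c = 39.07 mm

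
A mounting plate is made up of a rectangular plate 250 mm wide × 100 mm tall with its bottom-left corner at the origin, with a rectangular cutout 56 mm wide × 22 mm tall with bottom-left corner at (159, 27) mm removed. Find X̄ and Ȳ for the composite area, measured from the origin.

X̄ = 121.79 mm, Ȳ = 50.62 mm

Part | A | x̄ᵢ | ȳᵢ | A·x̄ᵢ | A·ȳᵢ
plate | 25000.00 | 125.00 | 50.00 | 3125000.00 | 1250000.00
hole | -1232.00 | 187.00 | 38.00 | -230384.00 | -46816.00
Σ | 23768.00 |  |  | 2894616.00 | 1203184.00
X̄ = 2894616.00 / 23768.00 = 121.79 mm
Ȳ = 1203184.00 / 23768.00 = 50.62 mm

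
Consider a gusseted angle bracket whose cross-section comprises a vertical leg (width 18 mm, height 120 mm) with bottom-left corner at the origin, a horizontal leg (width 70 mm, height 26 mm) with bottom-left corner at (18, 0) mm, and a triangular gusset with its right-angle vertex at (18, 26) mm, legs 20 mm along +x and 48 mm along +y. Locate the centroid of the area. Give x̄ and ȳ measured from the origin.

x̄ = 28.64 mm, ȳ = 38.88 mm

vertical leg: A = 18 × 120 = 2160.00, centroid at (9.00, 60.00).
horizontal leg: A = 70 × 26 = 1820.00, centroid at (53.00, 13.00).
gusset: A = ½·20·48 = 480.00, centroid at (24.67, 42.00).
ΣA = 4460.00 mm²
ΣAx̄ = (2160.00)(9.00) + (1820.00)(53.00) + (480.00)(24.67) = 127740.00 mm³
ΣAȳ = (2160.00)(60.00) + (1820.00)(13.00) + (480.00)(42.00) = 173420.00 mm³
x̄ = 127740.00 / 4460.00 = 28.64 mm
ȳ = 173420.00 / 4460.00 = 38.88 mm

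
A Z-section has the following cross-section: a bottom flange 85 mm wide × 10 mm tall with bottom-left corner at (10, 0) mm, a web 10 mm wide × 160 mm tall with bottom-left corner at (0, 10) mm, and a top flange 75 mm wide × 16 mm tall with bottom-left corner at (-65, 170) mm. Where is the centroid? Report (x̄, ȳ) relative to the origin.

bottom flange: A = 85 × 10 = 850.00, centroid at (52.50, 5.00).
web: A = 10 × 160 = 1600.00, centroid at (5.00, 90.00).
top flange: A = 75 × 16 = 1200.00, centroid at (-27.50, 178.00).
ΣA = 3650.00 mm², ΣAx̄ = 19625.00 mm³, ΣAȳ = 361850.00 mm³.
x̄ = 19625.00/3650.00 = 5.38 mm; ȳ = 361850.00/3650.00 = 99.14 mm.

x̄ = 5.38 mm, ȳ = 99.14 mm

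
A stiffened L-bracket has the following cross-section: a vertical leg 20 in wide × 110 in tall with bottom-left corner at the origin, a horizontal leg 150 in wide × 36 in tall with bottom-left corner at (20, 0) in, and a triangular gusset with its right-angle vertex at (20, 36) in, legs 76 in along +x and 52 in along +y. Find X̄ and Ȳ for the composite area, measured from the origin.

X̄ = 65.22 in, Ȳ = 33.79 in

vertical leg: A = 20 × 110 = 2200.00, centroid at (10.00, 55.00).
horizontal leg: A = 150 × 36 = 5400.00, centroid at (95.00, 18.00).
gusset: A = ½·76·52 = 1976.00, centroid at (45.33, 53.33).
ΣA = 9576.00 in²
ΣAX̄ = (2200.00)(10.00) + (5400.00)(95.00) + (1976.00)(45.33) = 624578.67 in³
ΣAȲ = (2200.00)(55.00) + (5400.00)(18.00) + (1976.00)(53.33) = 323586.67 in³
X̄ = 624578.67 / 9576.00 = 65.22 in
Ȳ = 323586.67 / 9576.00 = 33.79 in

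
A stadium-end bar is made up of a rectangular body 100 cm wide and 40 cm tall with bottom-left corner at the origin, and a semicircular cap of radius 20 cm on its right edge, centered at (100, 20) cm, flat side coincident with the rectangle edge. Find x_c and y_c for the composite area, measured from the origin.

Part | A | x̄ᵢ | ȳᵢ | A·x̄ᵢ | A·ȳᵢ
rectangular body | 4000.00 | 50.00 | 20.00 | 200000.00 | 80000.00
semicircular end | 628.32 | 108.49 | 20.00 | 68165.19 | 12566.37
Σ | 4628.32 |  |  | 268165.19 | 92566.37
x_c = 268165.19 / 4628.32 = 57.94 cm
y_c = 92566.37 / 4628.32 = 20.00 cm

x_c = 57.94 cm, y_c = 20.00 cm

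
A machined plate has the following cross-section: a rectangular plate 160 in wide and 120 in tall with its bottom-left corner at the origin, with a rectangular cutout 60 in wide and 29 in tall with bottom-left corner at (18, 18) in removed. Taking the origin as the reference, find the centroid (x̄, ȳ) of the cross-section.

x̄ = 83.19 in, ȳ = 62.74 in

plate: A = 160 × 120 = 19200.00, centroid at (80.00, 60.00).
hole: A = −(60 × 29) = -1740.00, centroid at (48.00, 32.50).
ΣA = 17460.00 in², ΣAx̄ = 1452480.00 in³, ΣAȳ = 1095450.00 in³.
x̄ = 1452480.00/17460.00 = 83.19 in; ȳ = 1095450.00/17460.00 = 62.74 in.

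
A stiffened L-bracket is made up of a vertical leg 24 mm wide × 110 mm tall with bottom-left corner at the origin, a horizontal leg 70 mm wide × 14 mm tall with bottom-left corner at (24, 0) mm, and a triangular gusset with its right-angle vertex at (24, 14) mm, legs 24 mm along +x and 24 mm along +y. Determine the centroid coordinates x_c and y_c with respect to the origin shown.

x_c = 25.26 mm, y_c = 40.53 mm

vertical leg: A = 24 × 110 = 2640.00, centroid at (12.00, 55.00).
horizontal leg: A = 70 × 14 = 980.00, centroid at (59.00, 7.00).
gusset: A = ½·24·24 = 288.00, centroid at (32.00, 22.00).
ΣA = 3908.00 mm²
ΣAx_c = (2640.00)(12.00) + (980.00)(59.00) + (288.00)(32.00) = 98716.00 mm³
ΣAy_c = (2640.00)(55.00) + (980.00)(7.00) + (288.00)(22.00) = 158396.00 mm³
x_c = 98716.00 / 3908.00 = 25.26 mm
y_c = 158396.00 / 3908.00 = 40.53 mm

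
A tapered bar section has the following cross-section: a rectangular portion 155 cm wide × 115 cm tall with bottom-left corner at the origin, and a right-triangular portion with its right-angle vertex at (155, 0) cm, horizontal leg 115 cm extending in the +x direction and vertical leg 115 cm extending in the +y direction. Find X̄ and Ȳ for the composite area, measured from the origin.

Part | A | x̄ᵢ | ȳᵢ | A·x̄ᵢ | A·ȳᵢ
rectangular portion | 17825.00 | 77.50 | 57.50 | 1381437.50 | 1024937.50
triangular portion | 6612.50 | 193.33 | 38.33 | 1278416.67 | 253479.17
Σ | 24437.50 |  |  | 2659854.17 | 1278416.67
X̄ = 2659854.17 / 24437.50 = 108.84 cm
Ȳ = 1278416.67 / 24437.50 = 52.31 cm

X̄ = 108.84 cm, Ȳ = 52.31 cm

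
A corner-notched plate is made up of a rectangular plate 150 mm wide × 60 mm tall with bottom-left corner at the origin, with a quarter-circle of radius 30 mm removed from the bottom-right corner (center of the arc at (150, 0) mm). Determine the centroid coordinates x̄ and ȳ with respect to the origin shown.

plate: A = 150 × 60 = 9000.00, centroid at (75.00, 30.00).
removed quarter-circle: A = −¼π·30² = -706.86, centroid at (137.27, 12.73).
ΣA = 8293.14 mm², ΣAx̄ = 577971.25 mm³, ΣAȳ = 261000.00 mm³.
x̄ = 577971.25/8293.14 = 69.69 mm; ȳ = 261000.00/8293.14 = 31.47 mm.

x̄ = 69.69 mm, ȳ = 31.47 mm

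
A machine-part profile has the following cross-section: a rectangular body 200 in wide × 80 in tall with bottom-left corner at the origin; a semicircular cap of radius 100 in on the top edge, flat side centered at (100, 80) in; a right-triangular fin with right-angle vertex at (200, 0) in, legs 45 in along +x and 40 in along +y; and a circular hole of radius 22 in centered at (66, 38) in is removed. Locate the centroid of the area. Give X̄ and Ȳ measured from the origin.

X̄ = 104.99 in, Ȳ = 80.98 in

rectangular body: A = 200 × 80 = 16000.00, centroid at (100.00, 40.00).
semicircular top: A = ½π·100² = 15707.96, centroid at (100.00, 122.44).
triangular fin: A = ½·45·40 = 900.00, centroid at (215.00, 13.33).
hole: A = −π·22² = -1520.53, centroid at (66.00, 38.00).
ΣA = 31087.43 in², ΣAX̄ = 3263941.29 in³, ΣAȲ = 2517523.56 in³.
X̄ = 3263941.29/31087.43 = 104.99 in; Ȳ = 2517523.56/31087.43 = 80.98 in.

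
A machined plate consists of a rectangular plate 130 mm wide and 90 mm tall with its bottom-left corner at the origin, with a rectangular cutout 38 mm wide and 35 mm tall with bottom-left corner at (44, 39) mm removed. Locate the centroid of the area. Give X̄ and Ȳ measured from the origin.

X̄ = 65.26 mm, Ȳ = 43.53 mm

Part | A | x̄ᵢ | ȳᵢ | A·x̄ᵢ | A·ȳᵢ
plate | 11700.00 | 65.00 | 45.00 | 760500.00 | 526500.00
hole | -1330.00 | 63.00 | 56.50 | -83790.00 | -75145.00
Σ | 10370.00 |  |  | 676710.00 | 451355.00
X̄ = 676710.00 / 10370.00 = 65.26 mm
Ȳ = 451355.00 / 10370.00 = 43.53 mm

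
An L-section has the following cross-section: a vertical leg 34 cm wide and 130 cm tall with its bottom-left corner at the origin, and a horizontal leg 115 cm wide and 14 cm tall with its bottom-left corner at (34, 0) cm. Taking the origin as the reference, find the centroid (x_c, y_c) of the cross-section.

vertical leg: A = 34 × 130 = 4420.00, centroid at (17.00, 65.00).
horizontal leg: A = 115 × 14 = 1610.00, centroid at (91.50, 7.00).
ΣA = 6030.00 cm²
ΣAx_c = (4420.00)(17.00) + (1610.00)(91.50) = 222455.00 cm³
ΣAy_c = (4420.00)(65.00) + (1610.00)(7.00) = 298570.00 cm³
x_c = 222455.00 / 6030.00 = 36.89 cm
y_c = 298570.00 / 6030.00 = 49.51 cm

x_c = 36.89 cm, y_c = 49.51 cm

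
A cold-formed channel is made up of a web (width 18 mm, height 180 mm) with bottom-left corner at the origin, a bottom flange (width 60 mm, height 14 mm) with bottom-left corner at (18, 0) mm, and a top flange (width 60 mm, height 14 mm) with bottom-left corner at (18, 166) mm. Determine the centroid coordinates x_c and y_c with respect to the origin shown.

web: A = 18 × 180 = 3240.00, centroid at (9.00, 90.00).
bottom flange: A = 60 × 14 = 840.00, centroid at (48.00, 7.00).
top flange: A = 60 × 14 = 840.00, centroid at (48.00, 173.00).
ΣA = 4920.00 mm²
ΣAx_c = (3240.00)(9.00) + (840.00)(48.00) + (840.00)(48.00) = 109800.00 mm³
ΣAy_c = (3240.00)(90.00) + (840.00)(7.00) + (840.00)(173.00) = 442800.00 mm³
x_c = 109800.00 / 4920.00 = 22.32 mm
y_c = 442800.00 / 4920.00 = 90.00 mm

x_c = 22.32 mm, y_c = 90.00 mm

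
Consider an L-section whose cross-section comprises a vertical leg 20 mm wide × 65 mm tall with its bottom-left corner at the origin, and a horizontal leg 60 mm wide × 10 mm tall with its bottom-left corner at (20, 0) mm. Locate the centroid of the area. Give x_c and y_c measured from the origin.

x_c = 22.63 mm, y_c = 23.82 mm

Part | A | x̄ᵢ | ȳᵢ | A·x̄ᵢ | A·ȳᵢ
vertical leg | 1300.00 | 10.00 | 32.50 | 13000.00 | 42250.00
horizontal leg | 600.00 | 50.00 | 5.00 | 30000.00 | 3000.00
Σ | 1900.00 |  |  | 43000.00 | 45250.00
x_c = 43000.00 / 1900.00 = 22.63 mm
y_c = 45250.00 / 1900.00 = 23.82 mm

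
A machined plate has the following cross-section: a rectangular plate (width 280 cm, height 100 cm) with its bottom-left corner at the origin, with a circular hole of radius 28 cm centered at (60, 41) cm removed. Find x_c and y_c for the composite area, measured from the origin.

x_c = 147.72 cm, y_c = 50.87 cm

Part | A | x̄ᵢ | ȳᵢ | A·x̄ᵢ | A·ȳᵢ
plate | 28000.00 | 140.00 | 50.00 | 3920000.00 | 1400000.00
hole | -2463.01 | 60.00 | 41.00 | -147780.52 | -100983.35
Σ | 25536.99 |  |  | 3772219.48 | 1299016.65
x_c = 3772219.48 / 25536.99 = 147.72 cm
y_c = 1299016.65 / 25536.99 = 50.87 cm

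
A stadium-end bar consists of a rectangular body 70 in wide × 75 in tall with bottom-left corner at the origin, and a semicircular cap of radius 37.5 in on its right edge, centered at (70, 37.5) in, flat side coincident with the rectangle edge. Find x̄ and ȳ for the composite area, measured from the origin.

x̄ = 50.08 in, ȳ = 37.50 in

rectangular body: A = 70 × 75 = 5250.00, centroid at (35.00, 37.50).
semicircular end: A = ½π·37.5² = 2208.93, centroid at (85.92, 37.50).
ΣA = 7458.93 in², ΣAx̄ = 373531.51 in³, ΣAȳ = 279709.96 in³.
x̄ = 373531.51/7458.93 = 50.08 in; ȳ = 279709.96/7458.93 = 37.50 in.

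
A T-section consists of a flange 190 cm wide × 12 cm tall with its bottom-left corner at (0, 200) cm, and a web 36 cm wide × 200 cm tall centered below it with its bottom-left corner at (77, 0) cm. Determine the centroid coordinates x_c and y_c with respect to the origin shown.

web: A = 36 × 200 = 7200.00, centroid at (95.00, 100.00).
flange: A = 190 × 12 = 2280.00, centroid at (95.00, 206.00).
ΣA = 9480.00 cm²
ΣAx_c = (7200.00)(95.00) + (2280.00)(95.00) = 900600.00 cm³
ΣAy_c = (7200.00)(100.00) + (2280.00)(206.00) = 1189680.00 cm³
x_c = 900600.00 / 9480.00 = 95.00 cm
y_c = 1189680.00 / 9480.00 = 125.49 cm

x_c = 95.00 cm, y_c = 125.49 cm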